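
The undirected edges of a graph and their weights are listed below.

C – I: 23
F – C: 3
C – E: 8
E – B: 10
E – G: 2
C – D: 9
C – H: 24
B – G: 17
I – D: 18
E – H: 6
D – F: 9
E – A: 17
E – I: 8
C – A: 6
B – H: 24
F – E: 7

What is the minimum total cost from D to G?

18

Shortest distances from D:
D: 0
C: 9  (via D)
F: 9  (via D)
A: 15  (via C)
E: 16  (via F)
G: 18  (via E)
Shortest route: D–F–E–G = 18.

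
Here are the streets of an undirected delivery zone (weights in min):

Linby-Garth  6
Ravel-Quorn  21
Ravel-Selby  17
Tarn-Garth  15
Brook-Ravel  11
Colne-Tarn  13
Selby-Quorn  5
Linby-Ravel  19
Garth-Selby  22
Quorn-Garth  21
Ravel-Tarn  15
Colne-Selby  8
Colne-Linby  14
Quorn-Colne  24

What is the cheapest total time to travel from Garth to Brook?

36 min

Compare a few routes:
Garth → Linby → Ravel → Brook: 6+19+11 = 36
Garth → Tarn → Ravel → Brook: 15+15+11 = 41
The minimum is 36 min via Garth → Linby → Ravel → Brook.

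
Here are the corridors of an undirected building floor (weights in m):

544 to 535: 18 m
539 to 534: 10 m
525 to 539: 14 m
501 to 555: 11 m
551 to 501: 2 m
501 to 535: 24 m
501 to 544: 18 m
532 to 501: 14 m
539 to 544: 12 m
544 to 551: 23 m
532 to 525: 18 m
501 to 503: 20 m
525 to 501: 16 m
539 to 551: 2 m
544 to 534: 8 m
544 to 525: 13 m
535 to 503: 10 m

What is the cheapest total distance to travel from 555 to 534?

25 m

Enumerating some paths:
555 → 501 → 551 → 539 → 534: 11+2+2+10 = 25
555 → 501 → 551 → 539 → 544 → 534: 11+2+2+12+8 = 35
The minimum is 25 m via 555 → 501 → 551 → 539 → 534.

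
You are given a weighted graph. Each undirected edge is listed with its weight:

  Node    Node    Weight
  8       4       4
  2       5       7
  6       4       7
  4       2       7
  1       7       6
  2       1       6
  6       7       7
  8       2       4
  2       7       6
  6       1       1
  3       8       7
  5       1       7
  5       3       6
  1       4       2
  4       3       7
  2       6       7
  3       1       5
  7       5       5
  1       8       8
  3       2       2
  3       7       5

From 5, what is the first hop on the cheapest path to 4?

1

Compare a few routes:
5–3–4: 6+7 = 13
5–1–4: 7+2 = 9
5–7–1–4: 5+6+2 = 13
Cheapest is 5–1–4 at 9.
So from 5 the first move is to 1.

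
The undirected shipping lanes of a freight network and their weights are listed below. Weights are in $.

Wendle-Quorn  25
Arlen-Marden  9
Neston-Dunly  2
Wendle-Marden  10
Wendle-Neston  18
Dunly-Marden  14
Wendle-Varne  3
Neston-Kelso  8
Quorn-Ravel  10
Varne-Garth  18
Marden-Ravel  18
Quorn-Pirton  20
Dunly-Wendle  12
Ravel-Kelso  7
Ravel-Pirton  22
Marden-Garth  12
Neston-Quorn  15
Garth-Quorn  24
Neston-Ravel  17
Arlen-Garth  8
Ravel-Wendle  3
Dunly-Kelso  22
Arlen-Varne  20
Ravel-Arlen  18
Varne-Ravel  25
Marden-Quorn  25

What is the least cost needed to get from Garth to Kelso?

$31

Candidate routes:
Garth - Marden - Wendle - Ravel - Kelso: 12+10+3+7 = 32
Garth - Varne - Wendle - Ravel - Kelso: 18+3+3+7 = 31
The minimum is $31 via Garth - Varne - Wendle - Ravel - Kelso.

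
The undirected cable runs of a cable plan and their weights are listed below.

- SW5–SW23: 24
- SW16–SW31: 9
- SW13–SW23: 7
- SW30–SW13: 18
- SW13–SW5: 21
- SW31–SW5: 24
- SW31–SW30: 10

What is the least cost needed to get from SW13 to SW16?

37

Enumerating some paths:
SW13 → SW30 → SW31 → SW16: 18+10+9 = 37
SW13 → SW5 → SW31 → SW16: 21+24+9 = 54
Cheapest is SW13 → SW30 → SW31 → SW16 at 37.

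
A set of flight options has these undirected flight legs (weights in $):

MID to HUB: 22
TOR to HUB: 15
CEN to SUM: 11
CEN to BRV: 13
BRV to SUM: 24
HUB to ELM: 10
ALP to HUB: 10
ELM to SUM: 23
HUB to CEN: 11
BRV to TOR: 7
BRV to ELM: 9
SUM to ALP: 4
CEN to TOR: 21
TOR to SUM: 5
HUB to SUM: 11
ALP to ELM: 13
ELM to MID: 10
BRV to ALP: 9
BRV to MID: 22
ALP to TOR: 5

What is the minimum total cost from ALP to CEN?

$15

Running Dijkstra from ALP:
ALP: 0
SUM: 4  (via ALP)
TOR: 5  (via ALP)
BRV: 9  (via ALP)
HUB: 10  (via ALP)
ELM: 13  (via ALP)
CEN: 15  (via SUM)
Shortest route: ALP–SUM–CEN = $15.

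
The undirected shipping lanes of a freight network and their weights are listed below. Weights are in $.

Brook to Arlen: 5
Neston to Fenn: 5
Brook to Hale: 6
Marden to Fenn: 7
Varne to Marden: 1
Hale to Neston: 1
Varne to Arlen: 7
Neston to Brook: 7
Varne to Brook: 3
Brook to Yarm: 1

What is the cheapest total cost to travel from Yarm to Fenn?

$12

Enumerating some paths:
Yarm - Brook - Neston - Fenn: 1+7+5 = 13
Yarm - Brook - Varne - Marden - Fenn: 1+3+1+7 = 12
The minimum is $12 via Yarm - Brook - Varne - Marden - Fenn.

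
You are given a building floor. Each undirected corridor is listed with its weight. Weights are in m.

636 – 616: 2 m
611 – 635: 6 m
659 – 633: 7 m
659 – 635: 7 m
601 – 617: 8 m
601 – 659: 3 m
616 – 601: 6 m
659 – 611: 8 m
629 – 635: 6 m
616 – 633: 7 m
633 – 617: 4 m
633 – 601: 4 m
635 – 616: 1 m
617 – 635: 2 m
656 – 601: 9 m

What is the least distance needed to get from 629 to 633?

12 m

Candidate routes:
629–635–616–633: 6+1+7 = 14
629–635–617–633: 6+2+4 = 12
The minimum is 12 m via 629–635–617–633.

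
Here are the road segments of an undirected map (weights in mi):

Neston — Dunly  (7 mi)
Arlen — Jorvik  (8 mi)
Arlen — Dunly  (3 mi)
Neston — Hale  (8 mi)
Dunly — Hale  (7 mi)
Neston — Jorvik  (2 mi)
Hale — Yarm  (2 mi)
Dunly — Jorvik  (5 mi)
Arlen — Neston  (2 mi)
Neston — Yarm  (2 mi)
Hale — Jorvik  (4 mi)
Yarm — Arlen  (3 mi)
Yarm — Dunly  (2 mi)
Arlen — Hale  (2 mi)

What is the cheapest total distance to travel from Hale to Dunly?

Compare a few routes:
Hale → Yarm → Dunly: 2+2 = 4
Hale → Arlen → Dunly: 2+3 = 5
Hale → Arlen → Yarm → Dunly: 2+3+2 = 7
Cheapest is Hale → Yarm → Dunly at 4 mi.

4 mi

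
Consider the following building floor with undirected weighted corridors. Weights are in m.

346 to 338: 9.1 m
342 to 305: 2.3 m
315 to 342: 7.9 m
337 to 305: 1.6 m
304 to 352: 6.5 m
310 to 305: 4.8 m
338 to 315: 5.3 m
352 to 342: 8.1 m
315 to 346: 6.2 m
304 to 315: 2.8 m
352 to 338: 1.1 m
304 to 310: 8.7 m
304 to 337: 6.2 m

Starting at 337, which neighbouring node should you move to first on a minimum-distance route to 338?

305

Candidate routes:
337–304–315–338: 6.2+2.8+5.3 = 14.3
337–305–342–352–338: 1.6+2.3+8.1+1.1 = 13.1
337–304–352–338: 6.2+6.5+1.1 = 13.8
337–305–342–315–338: 1.6+2.3+7.9+5.3 = 17.1
Cheapest is 337–305–342–352–338 at 13.1 m.
So from 337 the first move is to 305.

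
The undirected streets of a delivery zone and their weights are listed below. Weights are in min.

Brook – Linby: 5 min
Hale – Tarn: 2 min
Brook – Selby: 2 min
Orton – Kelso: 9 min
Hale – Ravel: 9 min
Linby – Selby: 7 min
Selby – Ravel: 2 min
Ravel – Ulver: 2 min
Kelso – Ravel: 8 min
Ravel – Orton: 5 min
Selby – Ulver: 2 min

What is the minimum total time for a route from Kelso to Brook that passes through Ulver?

Shortest Kelso→Ulver: Kelso → Ravel → Ulver = 10
Shortest Ulver→Brook: Ulver → Selby → Brook = 4
Total via Ulver: 10 + 4 = 14 min.

14 min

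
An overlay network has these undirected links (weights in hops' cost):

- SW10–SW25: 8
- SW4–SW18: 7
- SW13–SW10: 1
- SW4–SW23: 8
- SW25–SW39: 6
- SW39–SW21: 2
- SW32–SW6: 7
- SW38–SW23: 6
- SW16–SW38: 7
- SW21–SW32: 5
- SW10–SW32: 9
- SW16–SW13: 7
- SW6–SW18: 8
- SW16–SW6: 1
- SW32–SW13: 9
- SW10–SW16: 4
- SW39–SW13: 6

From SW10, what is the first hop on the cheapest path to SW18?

Candidate routes:
SW10–SW13–SW16–SW6–SW18: 1+7+1+8 = 17
SW10–SW13–SW32–SW6–SW18: 1+9+7+8 = 25
SW10–SW16–SW6–SW18: 4+1+8 = 13
SW10–SW32–SW6–SW18: 9+7+8 = 24
The minimum is 13 hops' cost via SW10–SW16–SW6–SW18.
So from SW10 the first move is to SW16.

SW16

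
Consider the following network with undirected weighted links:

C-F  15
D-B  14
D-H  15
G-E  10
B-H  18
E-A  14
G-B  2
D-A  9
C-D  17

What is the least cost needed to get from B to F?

46

Compare a few routes:
B - H - D - C - F: 18+15+17+15 = 65
B - G - E - A - D - C - F: 2+10+14+9+17+15 = 67
B - D - C - F: 14+17+15 = 46
Cheapest is B - D - C - F at 46.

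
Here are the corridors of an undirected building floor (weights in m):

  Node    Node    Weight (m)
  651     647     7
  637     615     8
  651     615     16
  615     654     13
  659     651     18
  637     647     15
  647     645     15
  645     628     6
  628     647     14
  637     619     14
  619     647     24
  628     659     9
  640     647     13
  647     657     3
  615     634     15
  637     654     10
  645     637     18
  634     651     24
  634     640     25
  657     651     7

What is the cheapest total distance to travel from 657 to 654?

Enumerating some paths:
657–651–615–654: 7+16+13 = 36
657–647–637–654: 3+15+10 = 28
Cheapest is 657–647–637–654 at 28 m.

28 m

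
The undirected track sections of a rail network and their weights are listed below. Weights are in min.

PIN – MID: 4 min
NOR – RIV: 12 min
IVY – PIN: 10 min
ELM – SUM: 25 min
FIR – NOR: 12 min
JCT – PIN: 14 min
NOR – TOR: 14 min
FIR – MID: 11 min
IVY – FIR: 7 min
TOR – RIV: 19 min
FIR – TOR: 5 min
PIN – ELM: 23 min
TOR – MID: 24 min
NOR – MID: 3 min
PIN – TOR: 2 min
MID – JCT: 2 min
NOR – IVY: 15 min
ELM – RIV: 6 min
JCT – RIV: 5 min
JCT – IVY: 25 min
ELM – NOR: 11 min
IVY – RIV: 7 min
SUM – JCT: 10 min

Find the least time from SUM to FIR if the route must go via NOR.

27 min

Shortest SUM→NOR: SUM → JCT → MID → NOR = 15
Best NOR to FIR: NOR → FIR costing 12
Total via NOR: 15 + 12 = 27 min.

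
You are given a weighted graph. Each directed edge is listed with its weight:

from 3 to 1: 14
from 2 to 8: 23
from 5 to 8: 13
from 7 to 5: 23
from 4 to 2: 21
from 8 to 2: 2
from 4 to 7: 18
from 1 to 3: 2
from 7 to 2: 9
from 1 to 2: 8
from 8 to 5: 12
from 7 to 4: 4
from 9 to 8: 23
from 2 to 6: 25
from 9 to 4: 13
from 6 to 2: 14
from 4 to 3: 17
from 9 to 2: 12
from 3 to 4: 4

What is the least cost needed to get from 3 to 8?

45

Enumerating some paths:
3 - 4 - 7 - 5 - 8: 4+18+23+13 = 58
3 - 4 - 7 - 2 - 8: 4+18+9+23 = 54
3 - 1 - 2 - 8: 14+8+23 = 45
3 - 4 - 2 - 8: 4+21+23 = 48
Cheapest is 3 - 1 - 2 - 8 at 45.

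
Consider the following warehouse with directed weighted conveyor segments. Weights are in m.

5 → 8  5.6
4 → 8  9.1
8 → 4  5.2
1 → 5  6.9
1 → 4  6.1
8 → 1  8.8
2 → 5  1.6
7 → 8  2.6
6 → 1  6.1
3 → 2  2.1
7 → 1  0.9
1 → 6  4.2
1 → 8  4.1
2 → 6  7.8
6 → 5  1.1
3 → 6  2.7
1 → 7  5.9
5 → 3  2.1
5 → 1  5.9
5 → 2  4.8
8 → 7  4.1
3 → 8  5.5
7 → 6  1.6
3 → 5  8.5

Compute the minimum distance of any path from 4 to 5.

15.9 m

Running Dijkstra from 4:
4: 0
8: 9.1  (via 4)
7: 13.2  (via 8)
1: 14.1  (via 7)
6: 14.8  (via 7)
5: 15.9  (via 6)
Shortest route: 4–8–7–6–5 = 15.9 m.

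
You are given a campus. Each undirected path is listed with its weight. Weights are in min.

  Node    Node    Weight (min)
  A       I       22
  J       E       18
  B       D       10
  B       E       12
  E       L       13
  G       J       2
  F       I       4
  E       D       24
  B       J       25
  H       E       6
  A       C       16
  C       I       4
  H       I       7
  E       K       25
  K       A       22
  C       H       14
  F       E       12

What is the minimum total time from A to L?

Shortest distances from A:
A: 0
C: 16  (via A)
I: 20  (via C)
K: 22  (via A)
F: 24  (via I)
H: 27  (via I)
E: 33  (via H)
B: 45  (via E)
L: 46  (via E)
Shortest route: A–C–I–H–E–L = 46 min.

46 min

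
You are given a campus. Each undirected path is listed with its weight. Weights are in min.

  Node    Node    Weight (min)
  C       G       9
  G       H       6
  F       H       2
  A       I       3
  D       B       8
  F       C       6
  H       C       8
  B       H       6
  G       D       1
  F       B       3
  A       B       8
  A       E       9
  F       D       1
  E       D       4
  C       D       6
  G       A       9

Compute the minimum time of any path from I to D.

13 min

Shortest distances from I:
I: 0
A: 3  (via I)
B: 11  (via A)
E: 12  (via A)
G: 12  (via A)
D: 13  (via G)
Shortest route: I–A–G–D = 13 min.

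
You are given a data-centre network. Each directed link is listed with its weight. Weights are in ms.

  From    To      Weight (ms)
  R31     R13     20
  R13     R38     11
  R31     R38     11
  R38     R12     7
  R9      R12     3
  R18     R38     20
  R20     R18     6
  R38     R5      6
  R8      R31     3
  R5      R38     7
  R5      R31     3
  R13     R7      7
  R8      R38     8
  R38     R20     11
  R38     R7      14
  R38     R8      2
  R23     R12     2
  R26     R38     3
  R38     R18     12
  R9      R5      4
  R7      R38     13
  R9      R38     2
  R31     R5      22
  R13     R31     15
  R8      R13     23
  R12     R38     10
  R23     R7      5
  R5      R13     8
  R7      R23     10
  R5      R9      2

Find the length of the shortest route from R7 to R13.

27 ms

Running Dijkstra from R7:
R7: 0
R23: 10  (via R7)
R12: 12  (via R23)
R38: 13  (via R7)
R8: 15  (via R38)
R31: 18  (via R8)
R5: 19  (via R38)
R9: 21  (via R5)
R20: 24  (via R38)
R18: 25  (via R38)
R13: 27  (via R5)
Shortest route: R7 → R38 → R5 → R13 = 27 ms.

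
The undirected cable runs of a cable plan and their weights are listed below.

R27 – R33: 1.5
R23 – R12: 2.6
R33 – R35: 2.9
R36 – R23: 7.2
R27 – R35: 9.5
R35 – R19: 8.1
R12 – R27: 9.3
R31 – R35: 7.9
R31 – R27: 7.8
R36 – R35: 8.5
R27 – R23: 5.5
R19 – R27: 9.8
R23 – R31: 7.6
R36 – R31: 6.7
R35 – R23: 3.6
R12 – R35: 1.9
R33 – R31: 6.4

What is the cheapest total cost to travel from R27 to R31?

Shortest distances from R27:
R27: 0
R33: 1.5  (via R27)
R35: 4.4  (via R33)
R23: 5.5  (via R27)
R12: 6.3  (via R35)
R31: 7.8  (via R27)
Shortest route: R27 → R31 = 7.8.

7.8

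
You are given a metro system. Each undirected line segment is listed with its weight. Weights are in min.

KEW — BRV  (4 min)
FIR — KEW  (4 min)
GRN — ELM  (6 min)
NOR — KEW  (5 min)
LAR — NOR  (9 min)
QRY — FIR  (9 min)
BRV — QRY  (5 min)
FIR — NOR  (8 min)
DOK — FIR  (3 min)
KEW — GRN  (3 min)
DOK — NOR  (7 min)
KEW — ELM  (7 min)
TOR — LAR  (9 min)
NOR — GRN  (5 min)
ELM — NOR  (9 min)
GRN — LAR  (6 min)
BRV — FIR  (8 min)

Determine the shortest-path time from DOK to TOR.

Settle nodes by increasing distance from DOK:
DOK: 0
FIR: 3  (via DOK)
KEW: 7  (via FIR)
NOR: 7  (via DOK)
GRN: 10  (via KEW)
BRV: 11  (via FIR)
QRY: 12  (via FIR)
ELM: 14  (via KEW)
LAR: 16  (via NOR)
TOR: 25  (via LAR)
Shortest route: DOK → NOR → LAR → TOR = 25 min.

25 min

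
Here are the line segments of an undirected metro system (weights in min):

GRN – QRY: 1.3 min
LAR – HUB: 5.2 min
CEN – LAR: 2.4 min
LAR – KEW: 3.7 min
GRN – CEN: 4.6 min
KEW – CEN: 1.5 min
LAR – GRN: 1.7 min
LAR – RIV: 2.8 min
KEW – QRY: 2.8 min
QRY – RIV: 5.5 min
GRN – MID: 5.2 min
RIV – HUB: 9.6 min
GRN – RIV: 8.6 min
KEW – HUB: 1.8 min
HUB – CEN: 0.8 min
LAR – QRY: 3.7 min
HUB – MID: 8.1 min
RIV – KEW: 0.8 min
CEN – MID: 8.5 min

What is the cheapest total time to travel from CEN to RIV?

2.3 min

Enumerating some paths:
CEN - HUB - KEW - RIV: 0.8+1.8+0.8 = 3.4
CEN - KEW - RIV: 1.5+0.8 = 2.3
Cheapest is CEN - KEW - RIV at 2.3 min.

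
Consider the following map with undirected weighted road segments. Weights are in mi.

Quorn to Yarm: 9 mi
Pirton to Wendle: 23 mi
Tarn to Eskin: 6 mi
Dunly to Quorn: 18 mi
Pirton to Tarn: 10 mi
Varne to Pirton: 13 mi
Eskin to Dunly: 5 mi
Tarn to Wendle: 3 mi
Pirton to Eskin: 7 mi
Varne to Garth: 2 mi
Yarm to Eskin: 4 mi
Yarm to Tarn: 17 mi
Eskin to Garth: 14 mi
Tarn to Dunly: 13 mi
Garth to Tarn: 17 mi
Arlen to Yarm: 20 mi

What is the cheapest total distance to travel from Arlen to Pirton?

Enumerating some paths:
Arlen → Yarm → Eskin → Pirton: 20+4+7 = 31
Arlen → Yarm → Tarn → Pirton: 20+17+10 = 47
Arlen → Yarm → Eskin → Tarn → Pirton: 20+4+6+10 = 40
The minimum is 31 mi via Arlen → Yarm → Eskin → Pirton.

31 mi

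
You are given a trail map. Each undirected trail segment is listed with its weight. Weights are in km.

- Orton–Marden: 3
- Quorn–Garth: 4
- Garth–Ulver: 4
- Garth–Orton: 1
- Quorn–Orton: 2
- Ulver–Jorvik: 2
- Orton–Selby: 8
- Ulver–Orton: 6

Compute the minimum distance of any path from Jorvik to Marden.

10 km

Shortest distances from Jorvik:
Jorvik: 0
Ulver: 2  (via Jorvik)
Garth: 6  (via Ulver)
Orton: 7  (via Garth)
Quorn: 9  (via Orton)
Marden: 10  (via Orton)
Shortest route: Jorvik → Ulver → Garth → Orton → Marden = 10 km.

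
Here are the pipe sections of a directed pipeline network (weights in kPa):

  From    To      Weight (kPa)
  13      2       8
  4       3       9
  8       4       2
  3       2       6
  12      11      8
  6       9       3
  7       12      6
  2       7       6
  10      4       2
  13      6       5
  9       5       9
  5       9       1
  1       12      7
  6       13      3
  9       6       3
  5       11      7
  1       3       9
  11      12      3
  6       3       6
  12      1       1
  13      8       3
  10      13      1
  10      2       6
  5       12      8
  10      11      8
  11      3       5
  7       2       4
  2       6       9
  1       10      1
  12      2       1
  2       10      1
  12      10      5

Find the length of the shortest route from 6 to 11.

19 kPa

Running Dijkstra from 6:
6: 0
9: 3  (via 6)
13: 3  (via 6)
3: 6  (via 6)
8: 6  (via 13)
4: 8  (via 8)
2: 11  (via 13)
5: 12  (via 9)
10: 12  (via 2)
7: 17  (via 2)
11: 19  (via 5)
Shortest route: 6–9–5–11 = 19 kPa.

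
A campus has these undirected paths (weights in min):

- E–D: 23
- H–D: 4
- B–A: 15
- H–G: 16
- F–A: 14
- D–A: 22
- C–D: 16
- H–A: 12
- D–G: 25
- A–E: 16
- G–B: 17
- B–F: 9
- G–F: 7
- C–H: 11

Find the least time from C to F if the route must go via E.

Shortest C→E: C–H–D–E = 38
Best E to F: E–A–F costing 30
Total via E: 38 + 30 = 68 min.

68 min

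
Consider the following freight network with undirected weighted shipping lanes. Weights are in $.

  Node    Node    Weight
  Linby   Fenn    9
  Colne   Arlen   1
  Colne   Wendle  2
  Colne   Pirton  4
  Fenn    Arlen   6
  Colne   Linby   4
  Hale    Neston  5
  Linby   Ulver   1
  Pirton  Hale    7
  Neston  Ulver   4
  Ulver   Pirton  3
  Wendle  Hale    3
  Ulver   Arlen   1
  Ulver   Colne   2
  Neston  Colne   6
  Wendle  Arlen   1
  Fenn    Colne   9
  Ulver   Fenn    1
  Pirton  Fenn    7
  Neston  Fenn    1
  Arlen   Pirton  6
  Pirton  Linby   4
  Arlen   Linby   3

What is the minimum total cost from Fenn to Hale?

$6

Shortest distances from Fenn:
Fenn: 0
Ulver: 1  (via Fenn)
Neston: 1  (via Fenn)
Arlen: 2  (via Ulver)
Linby: 2  (via Ulver)
Colne: 3  (via Ulver)
Wendle: 3  (via Arlen)
Pirton: 4  (via Ulver)
Hale: 6  (via Neston)
Shortest route: Fenn–Neston–Hale = $6.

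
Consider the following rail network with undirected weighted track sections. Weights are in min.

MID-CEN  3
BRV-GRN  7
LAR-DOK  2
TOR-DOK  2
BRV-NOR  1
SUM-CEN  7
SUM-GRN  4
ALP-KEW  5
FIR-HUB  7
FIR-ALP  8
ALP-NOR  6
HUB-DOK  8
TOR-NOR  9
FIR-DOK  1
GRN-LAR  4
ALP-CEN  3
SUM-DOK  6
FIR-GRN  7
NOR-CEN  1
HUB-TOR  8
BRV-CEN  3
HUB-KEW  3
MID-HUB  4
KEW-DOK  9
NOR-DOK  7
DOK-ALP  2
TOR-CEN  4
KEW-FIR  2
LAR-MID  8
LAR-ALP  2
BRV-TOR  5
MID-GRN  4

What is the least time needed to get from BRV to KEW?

10 min

Candidate routes:
BRV–CEN–ALP–KEW: 3+3+5 = 11
BRV–NOR–CEN–ALP–KEW: 1+1+3+5 = 10
BRV–NOR–DOK–FIR–KEW: 1+7+1+2 = 11
BRV–CEN–ALP–DOK–FIR–KEW: 3+3+2+1+2 = 11
Cheapest is BRV–NOR–CEN–ALP–KEW at 10 min.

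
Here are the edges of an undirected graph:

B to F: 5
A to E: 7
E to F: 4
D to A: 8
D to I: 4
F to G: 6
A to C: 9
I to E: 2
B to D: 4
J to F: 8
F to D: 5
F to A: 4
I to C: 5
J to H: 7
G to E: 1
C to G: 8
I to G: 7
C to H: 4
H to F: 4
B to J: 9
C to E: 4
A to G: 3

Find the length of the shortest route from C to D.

Enumerating some paths:
C–H–F–D: 4+4+5 = 13
C–E–I–D: 4+2+4 = 10
C–I–D: 5+4 = 9
Cheapest is C–I–D at 9.

9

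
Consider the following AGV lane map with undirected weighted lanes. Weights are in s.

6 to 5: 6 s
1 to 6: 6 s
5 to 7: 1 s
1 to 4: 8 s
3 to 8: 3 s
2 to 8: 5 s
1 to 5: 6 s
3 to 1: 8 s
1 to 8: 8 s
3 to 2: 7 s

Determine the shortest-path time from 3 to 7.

Running Dijkstra from 3:
3: 0
8: 3  (via 3)
2: 7  (via 3)
1: 8  (via 3)
5: 14  (via 1)
6: 14  (via 1)
7: 15  (via 5)
Shortest route: 3–1–5–7 = 15 s.

15 s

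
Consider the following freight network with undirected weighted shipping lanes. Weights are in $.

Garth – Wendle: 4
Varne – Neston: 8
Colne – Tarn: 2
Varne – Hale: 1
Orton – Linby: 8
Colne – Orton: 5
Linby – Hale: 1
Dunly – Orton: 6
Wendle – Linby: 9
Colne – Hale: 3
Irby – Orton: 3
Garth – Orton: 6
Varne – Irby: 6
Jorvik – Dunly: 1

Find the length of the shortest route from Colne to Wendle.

$13

Running Dijkstra from Colne:
Colne: 0
Tarn: 2  (via Colne)
Hale: 3  (via Colne)
Varne: 4  (via Hale)
Linby: 4  (via Hale)
Orton: 5  (via Colne)
Irby: 8  (via Orton)
Garth: 11  (via Orton)
Dunly: 11  (via Orton)
Jorvik: 12  (via Dunly)
Neston: 12  (via Varne)
Wendle: 13  (via Linby)
Shortest route: Colne–Hale–Linby–Wendle = $13.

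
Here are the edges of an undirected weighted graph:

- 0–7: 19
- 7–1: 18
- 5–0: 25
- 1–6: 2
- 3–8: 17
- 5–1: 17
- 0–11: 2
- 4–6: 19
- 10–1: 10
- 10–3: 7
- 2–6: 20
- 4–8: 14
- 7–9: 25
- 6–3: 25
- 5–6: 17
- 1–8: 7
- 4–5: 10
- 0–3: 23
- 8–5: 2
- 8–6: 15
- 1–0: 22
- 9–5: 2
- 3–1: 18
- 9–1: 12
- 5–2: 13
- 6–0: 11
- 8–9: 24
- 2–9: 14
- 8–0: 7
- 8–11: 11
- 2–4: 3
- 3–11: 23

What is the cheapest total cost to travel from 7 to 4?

37

Enumerating some paths:
7–1–6–4: 18+2+19 = 39
7–1–8–5–4: 18+7+2+10 = 37
7–1–8–4: 18+7+14 = 39
7–0–8–5–4: 19+7+2+10 = 38
Cheapest is 7–1–8–5–4 at 37.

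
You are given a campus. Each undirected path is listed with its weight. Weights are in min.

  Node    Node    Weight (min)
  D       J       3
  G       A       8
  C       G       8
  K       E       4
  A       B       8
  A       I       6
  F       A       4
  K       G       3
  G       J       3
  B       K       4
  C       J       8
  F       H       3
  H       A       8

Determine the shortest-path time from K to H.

Running Dijkstra from K:
K: 0
G: 3  (via K)
B: 4  (via K)
E: 4  (via K)
J: 6  (via G)
D: 9  (via J)
A: 11  (via G)
C: 11  (via G)
F: 15  (via A)
I: 17  (via A)
H: 18  (via F)
Shortest route: K–G–A–F–H = 18 min.

18 min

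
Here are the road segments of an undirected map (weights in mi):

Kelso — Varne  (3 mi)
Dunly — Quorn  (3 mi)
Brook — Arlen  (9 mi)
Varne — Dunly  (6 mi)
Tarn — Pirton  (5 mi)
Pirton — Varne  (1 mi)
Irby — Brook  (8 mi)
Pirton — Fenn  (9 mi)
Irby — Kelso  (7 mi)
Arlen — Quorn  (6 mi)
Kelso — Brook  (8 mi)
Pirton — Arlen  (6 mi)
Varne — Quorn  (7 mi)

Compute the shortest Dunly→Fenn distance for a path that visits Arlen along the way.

24 mi

Best Dunly to Arlen: Dunly → Quorn → Arlen costing 9
Shortest Arlen→Fenn: Arlen → Pirton → Fenn = 15
Total via Arlen: 9 + 15 = 24 mi.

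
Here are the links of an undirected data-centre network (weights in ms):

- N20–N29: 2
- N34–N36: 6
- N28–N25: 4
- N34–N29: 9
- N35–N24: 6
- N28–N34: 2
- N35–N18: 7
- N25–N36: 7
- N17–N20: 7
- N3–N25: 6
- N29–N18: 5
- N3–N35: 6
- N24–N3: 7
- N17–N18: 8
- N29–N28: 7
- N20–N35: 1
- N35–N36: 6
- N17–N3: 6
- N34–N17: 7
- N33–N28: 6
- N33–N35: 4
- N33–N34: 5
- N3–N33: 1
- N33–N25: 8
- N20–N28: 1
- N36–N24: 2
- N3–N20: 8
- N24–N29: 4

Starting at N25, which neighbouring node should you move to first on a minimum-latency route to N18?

Candidate routes:
N25 → N28 → N20 → N29 → N18: 4+1+2+5 = 12
N25 → N28 → N29 → N18: 4+7+5 = 16
N25 → N28 → N20 → N35 → N18: 4+1+1+7 = 13
Cheapest is N25 → N28 → N20 → N29 → N18 at 12 ms.
So from N25 the first move is to N28.

N28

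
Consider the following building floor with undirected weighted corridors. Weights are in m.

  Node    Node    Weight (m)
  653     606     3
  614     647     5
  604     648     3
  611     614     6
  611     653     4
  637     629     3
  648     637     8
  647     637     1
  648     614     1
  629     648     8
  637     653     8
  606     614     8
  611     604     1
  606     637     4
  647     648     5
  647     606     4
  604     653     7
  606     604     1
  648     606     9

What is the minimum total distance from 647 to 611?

6 m

Shortest distances from 647:
647: 0
637: 1  (via 647)
629: 4  (via 637)
606: 4  (via 647)
648: 5  (via 647)
604: 5  (via 606)
614: 5  (via 647)
611: 6  (via 604)
Shortest route: 647 → 606 → 604 → 611 = 6 m.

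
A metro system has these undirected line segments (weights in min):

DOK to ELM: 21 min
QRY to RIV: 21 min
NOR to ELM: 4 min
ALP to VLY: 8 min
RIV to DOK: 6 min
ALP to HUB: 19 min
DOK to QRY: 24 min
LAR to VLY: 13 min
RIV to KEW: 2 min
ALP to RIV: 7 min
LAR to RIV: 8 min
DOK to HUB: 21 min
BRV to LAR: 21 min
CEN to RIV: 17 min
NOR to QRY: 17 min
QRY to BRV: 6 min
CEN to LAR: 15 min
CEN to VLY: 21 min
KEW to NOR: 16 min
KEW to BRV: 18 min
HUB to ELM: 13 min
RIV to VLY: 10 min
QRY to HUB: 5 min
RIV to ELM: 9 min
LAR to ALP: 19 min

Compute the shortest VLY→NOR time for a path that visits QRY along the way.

Best VLY to QRY: VLY → RIV → QRY costing 31
Shortest QRY→NOR: QRY → NOR = 17
Total via QRY: 31 + 17 = 48 min.

48 min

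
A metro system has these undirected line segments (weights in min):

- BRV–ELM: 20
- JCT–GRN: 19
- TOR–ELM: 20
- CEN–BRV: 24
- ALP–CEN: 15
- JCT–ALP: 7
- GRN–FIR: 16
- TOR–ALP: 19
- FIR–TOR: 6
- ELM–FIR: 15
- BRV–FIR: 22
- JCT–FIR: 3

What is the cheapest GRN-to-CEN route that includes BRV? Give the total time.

Best GRN to BRV: GRN–FIR–BRV costing 38
Best BRV to CEN: BRV–CEN costing 24
Total via BRV: 38 + 24 = 62 min.

62 min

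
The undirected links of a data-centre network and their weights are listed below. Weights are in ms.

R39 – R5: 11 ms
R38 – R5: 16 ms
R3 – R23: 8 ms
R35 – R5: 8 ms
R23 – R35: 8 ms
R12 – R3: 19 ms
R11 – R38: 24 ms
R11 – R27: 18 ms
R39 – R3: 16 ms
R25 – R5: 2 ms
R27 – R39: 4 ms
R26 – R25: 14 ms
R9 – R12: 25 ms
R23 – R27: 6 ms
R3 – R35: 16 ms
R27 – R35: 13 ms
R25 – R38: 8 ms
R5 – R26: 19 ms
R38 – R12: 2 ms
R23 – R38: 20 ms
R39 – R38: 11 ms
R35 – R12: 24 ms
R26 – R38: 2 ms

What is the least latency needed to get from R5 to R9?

37 ms

Compare a few routes:
R5 → R25 → R38 → R12 → R9: 2+8+2+25 = 37
R5 → R38 → R12 → R9: 16+2+25 = 43
R5 → R25 → R26 → R38 → R12 → R9: 2+14+2+2+25 = 45
Cheapest is R5 → R25 → R38 → R12 → R9 at 37 ms.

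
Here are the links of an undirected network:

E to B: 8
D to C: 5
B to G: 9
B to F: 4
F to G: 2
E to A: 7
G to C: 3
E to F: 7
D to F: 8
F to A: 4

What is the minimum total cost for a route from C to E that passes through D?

20

Best C to D: C → D costing 5
Shortest D→E: D → F → E = 15
Total via D: 5 + 15 = 20.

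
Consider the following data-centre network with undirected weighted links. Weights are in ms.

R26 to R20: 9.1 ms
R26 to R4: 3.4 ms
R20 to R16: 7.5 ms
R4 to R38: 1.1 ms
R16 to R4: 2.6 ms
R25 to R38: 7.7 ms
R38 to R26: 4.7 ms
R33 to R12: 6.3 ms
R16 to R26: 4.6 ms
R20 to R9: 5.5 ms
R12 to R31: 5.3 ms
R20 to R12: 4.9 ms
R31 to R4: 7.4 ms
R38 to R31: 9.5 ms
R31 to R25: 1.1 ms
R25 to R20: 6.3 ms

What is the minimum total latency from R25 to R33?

12.7 ms

Settle nodes by increasing distance from R25:
R25: 0
R31: 1.1  (via R25)
R20: 6.3  (via R25)
R12: 6.4  (via R31)
R38: 7.7  (via R25)
R4: 8.5  (via R31)
R16: 11.1  (via R4)
R9: 11.8  (via R20)
R26: 11.9  (via R4)
R33: 12.7  (via R12)
Shortest route: R25–R31–R12–R33 = 12.7 ms.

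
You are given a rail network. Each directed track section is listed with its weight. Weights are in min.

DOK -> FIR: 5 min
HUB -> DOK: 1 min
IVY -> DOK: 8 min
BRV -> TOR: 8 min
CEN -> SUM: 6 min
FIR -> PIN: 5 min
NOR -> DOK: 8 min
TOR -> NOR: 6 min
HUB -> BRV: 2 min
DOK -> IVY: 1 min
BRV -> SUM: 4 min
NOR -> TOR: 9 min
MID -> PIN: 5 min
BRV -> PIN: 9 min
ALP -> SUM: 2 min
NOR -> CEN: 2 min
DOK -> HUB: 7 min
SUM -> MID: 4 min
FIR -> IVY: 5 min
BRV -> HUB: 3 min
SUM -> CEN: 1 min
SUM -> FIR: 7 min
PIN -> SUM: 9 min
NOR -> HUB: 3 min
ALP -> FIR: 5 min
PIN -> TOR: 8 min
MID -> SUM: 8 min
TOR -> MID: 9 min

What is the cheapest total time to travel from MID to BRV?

24 min

Shortest distances from MID:
MID: 0
PIN: 5  (via MID)
SUM: 8  (via MID)
CEN: 9  (via SUM)
TOR: 13  (via PIN)
FIR: 15  (via SUM)
NOR: 19  (via TOR)
IVY: 20  (via FIR)
HUB: 22  (via NOR)
DOK: 23  (via HUB)
BRV: 24  (via HUB)
Shortest route: MID–PIN–TOR–NOR–HUB–BRV = 24 min.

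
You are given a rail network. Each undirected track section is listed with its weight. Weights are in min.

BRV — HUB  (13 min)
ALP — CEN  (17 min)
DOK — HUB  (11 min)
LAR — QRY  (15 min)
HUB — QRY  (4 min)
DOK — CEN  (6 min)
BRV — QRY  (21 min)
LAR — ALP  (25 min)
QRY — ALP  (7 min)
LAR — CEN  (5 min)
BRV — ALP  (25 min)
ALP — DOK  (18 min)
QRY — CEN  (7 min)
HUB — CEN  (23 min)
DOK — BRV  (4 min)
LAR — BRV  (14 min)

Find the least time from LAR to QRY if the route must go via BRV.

Best LAR to BRV: LAR–BRV costing 14
Best BRV to QRY: BRV–DOK–CEN–QRY costing 17
Total via BRV: 14 + 17 = 31 min.

31 min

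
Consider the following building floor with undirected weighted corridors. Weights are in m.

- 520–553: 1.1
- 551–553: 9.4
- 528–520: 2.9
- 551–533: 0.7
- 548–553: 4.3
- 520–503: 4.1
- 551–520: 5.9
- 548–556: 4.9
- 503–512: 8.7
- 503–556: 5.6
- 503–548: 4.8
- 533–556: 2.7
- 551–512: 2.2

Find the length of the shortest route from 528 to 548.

Enumerating some paths:
528–520–551–533–556–548: 2.9+5.9+0.7+2.7+4.9 = 17.1
528–520–503–556–548: 2.9+4.1+5.6+4.9 = 17.5
528–520–503–548: 2.9+4.1+4.8 = 11.8
528–520–553–548: 2.9+1.1+4.3 = 8.3
The minimum is 8.3 m via 528–520–553–548.

8.3 m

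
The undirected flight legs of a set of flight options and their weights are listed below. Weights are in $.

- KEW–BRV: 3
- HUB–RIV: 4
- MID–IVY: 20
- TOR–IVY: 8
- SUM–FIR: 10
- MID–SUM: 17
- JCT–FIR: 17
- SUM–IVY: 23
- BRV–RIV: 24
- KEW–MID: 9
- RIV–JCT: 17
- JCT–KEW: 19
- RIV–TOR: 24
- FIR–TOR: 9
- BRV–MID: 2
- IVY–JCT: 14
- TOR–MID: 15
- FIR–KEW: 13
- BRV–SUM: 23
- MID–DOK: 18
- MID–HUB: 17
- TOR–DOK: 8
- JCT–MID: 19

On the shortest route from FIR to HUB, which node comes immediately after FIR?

Compare a few routes:
FIR–KEW–BRV–MID–HUB: 13+3+2+17 = 35
FIR–JCT–RIV–HUB: 17+17+4 = 38
FIR–TOR–RIV–HUB: 9+24+4 = 37
The minimum is $35 via FIR–KEW–BRV–MID–HUB.
So from FIR the first move is to KEW.

KEW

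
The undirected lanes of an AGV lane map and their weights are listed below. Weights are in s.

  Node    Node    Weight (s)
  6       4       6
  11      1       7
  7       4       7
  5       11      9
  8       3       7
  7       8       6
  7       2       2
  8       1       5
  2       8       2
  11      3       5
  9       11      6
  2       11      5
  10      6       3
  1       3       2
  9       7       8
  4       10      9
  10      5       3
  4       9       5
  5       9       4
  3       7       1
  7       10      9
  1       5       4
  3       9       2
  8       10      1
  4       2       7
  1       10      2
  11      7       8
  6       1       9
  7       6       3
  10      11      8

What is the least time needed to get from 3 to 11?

5 s

Running Dijkstra from 3:
3: 0
7: 1  (via 3)
1: 2  (via 3)
9: 2  (via 3)
2: 3  (via 7)
6: 4  (via 7)
10: 4  (via 1)
8: 5  (via 2)
11: 5  (via 3)
Shortest route: 3 → 11 = 5 s.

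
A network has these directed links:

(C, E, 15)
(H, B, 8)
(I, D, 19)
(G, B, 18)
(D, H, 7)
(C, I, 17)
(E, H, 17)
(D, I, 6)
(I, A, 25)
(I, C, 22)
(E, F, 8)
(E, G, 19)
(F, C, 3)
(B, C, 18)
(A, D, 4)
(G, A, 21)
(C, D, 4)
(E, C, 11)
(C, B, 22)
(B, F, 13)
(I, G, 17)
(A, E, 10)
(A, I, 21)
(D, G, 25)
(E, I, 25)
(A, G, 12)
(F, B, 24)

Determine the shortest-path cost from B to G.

Enumerating some paths:
B - F - C - D - I - G: 13+3+4+6+17 = 43
B - C - D - I - G: 18+4+6+17 = 45
B - F - C - D - G: 13+3+4+25 = 45
The minimum is 43 via B - F - C - D - I - G.

43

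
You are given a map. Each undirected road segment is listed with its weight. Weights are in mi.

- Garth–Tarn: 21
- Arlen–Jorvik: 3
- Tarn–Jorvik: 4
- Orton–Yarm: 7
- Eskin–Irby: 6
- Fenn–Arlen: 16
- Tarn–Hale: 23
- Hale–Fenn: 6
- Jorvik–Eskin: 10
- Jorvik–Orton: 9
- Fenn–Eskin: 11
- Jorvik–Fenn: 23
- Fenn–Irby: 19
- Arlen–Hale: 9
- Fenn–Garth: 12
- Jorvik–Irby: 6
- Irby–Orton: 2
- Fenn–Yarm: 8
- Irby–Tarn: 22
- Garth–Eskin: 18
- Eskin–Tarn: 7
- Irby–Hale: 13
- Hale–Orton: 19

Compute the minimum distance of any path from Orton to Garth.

Candidate routes:
Orton → Irby → Eskin → Fenn → Garth: 2+6+11+12 = 31
Orton → Irby → Eskin → Garth: 2+6+18 = 26
Orton → Yarm → Fenn → Garth: 7+8+12 = 27
The minimum is 26 mi via Orton → Irby → Eskin → Garth.

26 mi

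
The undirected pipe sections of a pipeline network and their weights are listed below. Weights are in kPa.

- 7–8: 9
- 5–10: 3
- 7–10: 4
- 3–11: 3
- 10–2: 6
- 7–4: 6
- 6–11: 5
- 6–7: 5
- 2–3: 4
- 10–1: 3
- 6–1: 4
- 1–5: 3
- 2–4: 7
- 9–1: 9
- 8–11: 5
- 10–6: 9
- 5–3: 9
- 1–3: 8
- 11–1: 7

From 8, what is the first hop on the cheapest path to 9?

11

Compare a few routes:
8–11–1–9: 5+7+9 = 21
8–11–6–1–9: 5+5+4+9 = 23
Cheapest is 8–11–1–9 at 21 kPa.
So from 8 the first move is to 11.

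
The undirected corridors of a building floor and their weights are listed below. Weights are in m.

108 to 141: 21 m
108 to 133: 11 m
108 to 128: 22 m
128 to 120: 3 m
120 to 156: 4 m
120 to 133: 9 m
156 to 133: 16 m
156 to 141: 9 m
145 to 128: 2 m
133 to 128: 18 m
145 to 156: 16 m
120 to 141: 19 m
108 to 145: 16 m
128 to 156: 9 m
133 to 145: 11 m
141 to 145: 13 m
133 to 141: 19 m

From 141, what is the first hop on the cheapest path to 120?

156

Compare a few routes:
141 → 120: 19 = 19
141 → 156 → 120: 9+4 = 13
141 → 145 → 128 → 120: 13+2+3 = 18
141 → 156 → 128 → 120: 9+9+3 = 21
Cheapest is 141 → 156 → 120 at 13 m.
So from 141 the first move is to 156.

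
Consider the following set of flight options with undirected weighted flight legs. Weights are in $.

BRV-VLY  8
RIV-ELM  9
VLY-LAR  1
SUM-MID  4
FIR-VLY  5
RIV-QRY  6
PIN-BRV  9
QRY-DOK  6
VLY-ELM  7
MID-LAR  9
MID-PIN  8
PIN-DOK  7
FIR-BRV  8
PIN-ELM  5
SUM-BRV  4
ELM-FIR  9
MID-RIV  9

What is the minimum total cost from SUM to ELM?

$17

Shortest distances from SUM:
SUM: 0
BRV: 4  (via SUM)
MID: 4  (via SUM)
PIN: 12  (via MID)
FIR: 12  (via BRV)
VLY: 12  (via BRV)
LAR: 13  (via MID)
RIV: 13  (via MID)
ELM: 17  (via PIN)
Shortest route: SUM → MID → PIN → ELM = $17.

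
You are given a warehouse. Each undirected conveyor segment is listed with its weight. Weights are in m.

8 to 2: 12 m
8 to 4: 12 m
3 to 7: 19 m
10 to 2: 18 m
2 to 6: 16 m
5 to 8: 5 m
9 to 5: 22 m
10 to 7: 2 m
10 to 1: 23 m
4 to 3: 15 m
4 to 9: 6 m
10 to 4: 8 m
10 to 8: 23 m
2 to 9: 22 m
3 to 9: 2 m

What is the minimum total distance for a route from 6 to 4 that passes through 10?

42 m

Shortest 6→10: 6 → 2 → 10 = 34
Shortest 10→4: 10 → 4 = 8
Total via 10: 34 + 8 = 42 m.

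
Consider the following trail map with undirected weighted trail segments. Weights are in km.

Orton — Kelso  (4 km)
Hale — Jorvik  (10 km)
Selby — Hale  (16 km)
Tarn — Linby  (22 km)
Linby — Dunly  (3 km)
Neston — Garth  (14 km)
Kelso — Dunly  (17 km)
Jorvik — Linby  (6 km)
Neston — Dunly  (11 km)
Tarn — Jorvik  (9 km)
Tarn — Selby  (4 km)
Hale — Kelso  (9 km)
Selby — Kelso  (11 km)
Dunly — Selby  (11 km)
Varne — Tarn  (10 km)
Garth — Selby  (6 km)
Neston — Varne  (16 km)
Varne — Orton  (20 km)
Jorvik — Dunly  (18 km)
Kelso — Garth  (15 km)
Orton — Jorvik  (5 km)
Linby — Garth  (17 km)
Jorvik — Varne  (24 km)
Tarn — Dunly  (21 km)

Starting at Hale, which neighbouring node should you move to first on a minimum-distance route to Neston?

Compare a few routes:
Hale–Selby–Garth–Neston: 16+6+14 = 36
Hale–Jorvik–Linby–Dunly–Neston: 10+6+3+11 = 30
Cheapest is Hale–Jorvik–Linby–Dunly–Neston at 30 km.
So from Hale the first move is to Jorvik.

Jorvik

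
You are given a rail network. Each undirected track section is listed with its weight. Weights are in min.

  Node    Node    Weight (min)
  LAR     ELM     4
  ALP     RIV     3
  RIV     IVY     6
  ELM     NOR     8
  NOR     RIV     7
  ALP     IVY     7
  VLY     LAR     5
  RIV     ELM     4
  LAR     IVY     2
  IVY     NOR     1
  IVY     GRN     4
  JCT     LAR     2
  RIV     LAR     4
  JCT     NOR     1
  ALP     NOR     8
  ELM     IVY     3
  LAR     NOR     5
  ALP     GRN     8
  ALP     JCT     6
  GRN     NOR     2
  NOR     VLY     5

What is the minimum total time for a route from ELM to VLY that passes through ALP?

19 min

Best ELM to ALP: ELM → RIV → ALP costing 7
Best ALP to VLY: ALP → JCT → NOR → VLY costing 12
Total via ALP: 7 + 12 = 19 min.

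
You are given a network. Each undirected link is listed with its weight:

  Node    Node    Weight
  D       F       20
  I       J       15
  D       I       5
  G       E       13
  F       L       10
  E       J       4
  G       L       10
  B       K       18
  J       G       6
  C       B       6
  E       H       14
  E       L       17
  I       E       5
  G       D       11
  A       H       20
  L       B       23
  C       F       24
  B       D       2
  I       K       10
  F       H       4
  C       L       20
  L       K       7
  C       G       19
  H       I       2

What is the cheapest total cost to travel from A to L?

34

Compare a few routes:
A → H → I → E → L: 20+2+5+17 = 44
A → H → F → L: 20+4+10 = 34
A → H → I → K → L: 20+2+10+7 = 39
The minimum is 34 via A → H → F → L.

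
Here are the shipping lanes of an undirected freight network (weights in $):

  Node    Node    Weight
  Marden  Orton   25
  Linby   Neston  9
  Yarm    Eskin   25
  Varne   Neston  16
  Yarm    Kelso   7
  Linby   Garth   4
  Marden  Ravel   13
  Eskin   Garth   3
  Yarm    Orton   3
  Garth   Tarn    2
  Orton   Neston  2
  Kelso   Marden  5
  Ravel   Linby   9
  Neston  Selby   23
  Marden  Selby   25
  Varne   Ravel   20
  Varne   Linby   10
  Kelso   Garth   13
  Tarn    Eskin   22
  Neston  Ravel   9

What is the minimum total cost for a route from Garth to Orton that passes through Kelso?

$23

Shortest Garth→Kelso: Garth–Kelso = 13
Best Kelso to Orton: Kelso–Yarm–Orton costing 10
Total via Kelso: 13 + 10 = $23.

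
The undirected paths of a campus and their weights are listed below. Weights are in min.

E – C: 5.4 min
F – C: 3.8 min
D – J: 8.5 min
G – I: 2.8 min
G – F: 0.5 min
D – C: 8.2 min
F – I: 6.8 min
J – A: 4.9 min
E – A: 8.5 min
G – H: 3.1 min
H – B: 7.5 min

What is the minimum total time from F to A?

Shortest distances from F:
F: 0
G: 0.5  (via F)
I: 3.3  (via G)
H: 3.6  (via G)
C: 3.8  (via F)
E: 9.2  (via C)
B: 11.1  (via H)
D: 12  (via C)
A: 17.7  (via E)
Shortest route: F → C → E → A = 17.7 min.

17.7 min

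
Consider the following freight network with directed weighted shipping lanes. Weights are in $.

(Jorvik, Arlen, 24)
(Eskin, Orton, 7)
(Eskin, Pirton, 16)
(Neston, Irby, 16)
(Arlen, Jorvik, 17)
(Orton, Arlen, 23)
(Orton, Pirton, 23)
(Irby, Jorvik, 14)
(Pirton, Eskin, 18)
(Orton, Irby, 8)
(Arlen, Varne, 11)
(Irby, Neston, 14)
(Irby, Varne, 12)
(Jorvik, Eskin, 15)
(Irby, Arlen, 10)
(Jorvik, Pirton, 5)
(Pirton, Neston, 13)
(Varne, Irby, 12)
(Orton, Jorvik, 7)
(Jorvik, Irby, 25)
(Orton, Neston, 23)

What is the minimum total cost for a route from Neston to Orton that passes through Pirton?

$60

Shortest Neston→Pirton: Neston → Irby → Jorvik → Pirton = 35
Shortest Pirton→Orton: Pirton → Eskin → Orton = 25
Total via Pirton: 35 + 25 = $60.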